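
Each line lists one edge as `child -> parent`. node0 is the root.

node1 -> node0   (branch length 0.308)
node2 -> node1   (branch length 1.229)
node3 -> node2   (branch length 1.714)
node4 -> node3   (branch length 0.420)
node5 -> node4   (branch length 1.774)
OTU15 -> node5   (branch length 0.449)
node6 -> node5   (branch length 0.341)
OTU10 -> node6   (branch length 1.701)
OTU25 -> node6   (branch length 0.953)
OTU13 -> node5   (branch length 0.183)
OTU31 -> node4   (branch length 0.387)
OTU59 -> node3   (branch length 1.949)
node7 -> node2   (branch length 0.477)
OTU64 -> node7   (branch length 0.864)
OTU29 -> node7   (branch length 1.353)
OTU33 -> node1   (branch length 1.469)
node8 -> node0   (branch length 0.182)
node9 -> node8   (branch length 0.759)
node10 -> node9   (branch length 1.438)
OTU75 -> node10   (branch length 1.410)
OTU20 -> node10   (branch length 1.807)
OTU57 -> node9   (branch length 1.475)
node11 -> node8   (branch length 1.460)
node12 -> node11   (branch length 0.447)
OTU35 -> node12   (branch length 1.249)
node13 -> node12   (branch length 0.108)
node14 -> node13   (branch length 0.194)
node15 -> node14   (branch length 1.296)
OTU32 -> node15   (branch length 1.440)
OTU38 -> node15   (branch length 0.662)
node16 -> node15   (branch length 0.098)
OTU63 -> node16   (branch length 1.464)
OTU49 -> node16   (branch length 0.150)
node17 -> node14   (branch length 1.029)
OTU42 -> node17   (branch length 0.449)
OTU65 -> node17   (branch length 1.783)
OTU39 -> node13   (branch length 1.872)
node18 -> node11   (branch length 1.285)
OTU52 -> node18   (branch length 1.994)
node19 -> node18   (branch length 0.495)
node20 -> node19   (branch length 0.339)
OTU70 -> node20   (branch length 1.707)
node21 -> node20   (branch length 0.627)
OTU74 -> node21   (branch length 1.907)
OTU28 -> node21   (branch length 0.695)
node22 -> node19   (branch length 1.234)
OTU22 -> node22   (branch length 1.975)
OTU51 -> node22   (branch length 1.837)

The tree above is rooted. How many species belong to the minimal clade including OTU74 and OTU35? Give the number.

14

The MRCA of OTU74 and OTU35 is the node subtending ((OTU35,(((OTU32,OTU38,(OTU63,OTU49)),(OTU42,OTU65)),OTU39)),(OTU52,((OTU70,(OTU74,OTU28)),(OTU22,OTU51)))).
That clade contains 14 terminal taxa: OTU22, OTU28, OTU32, OTU35, OTU38, OTU39, OTU42, OTU49, OTU51, OTU52, OTU63, OTU65, OTU70, OTU74.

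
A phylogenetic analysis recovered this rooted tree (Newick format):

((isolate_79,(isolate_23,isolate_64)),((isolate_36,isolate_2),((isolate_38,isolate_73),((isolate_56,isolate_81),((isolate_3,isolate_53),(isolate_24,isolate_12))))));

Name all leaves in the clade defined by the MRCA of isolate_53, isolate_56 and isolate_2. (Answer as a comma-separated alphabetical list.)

isolate_12, isolate_2, isolate_24, isolate_3, isolate_36, isolate_38, isolate_53, isolate_56, isolate_73, isolate_81

Tracing isolate_53: it sits inside (isolate_3,isolate_53).
Tracing isolate_56: it sits inside (isolate_56,isolate_81).
Tracing isolate_2: it sits inside (isolate_36,isolate_2).
The smallest clade enclosing all 3 is ((isolate_36,isolate_2),((isolate_38,isolate_73),((isolate_56,isolate_81),((isolate_3,isolate_53),(isolate_24,isolate_12))))); the answer is its 10 terminal taxa in alphabetical order.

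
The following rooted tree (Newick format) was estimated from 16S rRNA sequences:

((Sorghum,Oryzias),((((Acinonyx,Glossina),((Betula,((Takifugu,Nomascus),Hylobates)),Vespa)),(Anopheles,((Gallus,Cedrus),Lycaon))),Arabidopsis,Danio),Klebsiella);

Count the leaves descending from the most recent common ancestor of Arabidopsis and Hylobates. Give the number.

The MRCA of Arabidopsis and Hylobates is the node subtending ((((Acinonyx,Glossina),((Betula,((Takifugu,Nomascus),Hylobates)),Vespa)),(Anopheles,((Gallus,Cedrus),Lycaon))),Arabidopsis,Danio).
That clade contains 13 terminal taxa: Acinonyx, Anopheles, Arabidopsis, Betula, Cedrus, Danio, Gallus, Glossina, Hylobates, Lycaon, Nomascus, Takifugu, Vespa.

13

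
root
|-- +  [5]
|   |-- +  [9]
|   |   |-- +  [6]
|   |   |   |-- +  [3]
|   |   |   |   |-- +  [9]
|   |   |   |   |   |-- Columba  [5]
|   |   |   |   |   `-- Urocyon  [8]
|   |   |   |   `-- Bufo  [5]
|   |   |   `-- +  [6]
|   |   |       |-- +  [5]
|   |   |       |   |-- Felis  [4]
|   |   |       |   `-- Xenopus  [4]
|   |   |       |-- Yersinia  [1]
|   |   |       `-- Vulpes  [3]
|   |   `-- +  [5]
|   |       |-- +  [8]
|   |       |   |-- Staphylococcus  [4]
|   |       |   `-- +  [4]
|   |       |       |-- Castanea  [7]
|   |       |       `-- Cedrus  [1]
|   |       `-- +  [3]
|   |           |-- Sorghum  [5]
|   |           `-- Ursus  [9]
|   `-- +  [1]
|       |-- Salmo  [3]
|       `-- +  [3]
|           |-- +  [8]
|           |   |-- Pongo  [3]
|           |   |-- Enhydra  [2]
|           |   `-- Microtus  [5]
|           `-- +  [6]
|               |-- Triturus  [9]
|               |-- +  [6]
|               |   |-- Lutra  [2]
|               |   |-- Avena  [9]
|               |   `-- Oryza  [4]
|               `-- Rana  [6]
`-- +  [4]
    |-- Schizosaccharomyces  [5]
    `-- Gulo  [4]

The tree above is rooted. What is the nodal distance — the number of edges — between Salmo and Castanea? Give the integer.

The MRCA of Salmo and Castanea is the node subtending (((((Columba,Urocyon),Bufo),((Felis,Xenopus),Yersinia,Vulpes)),((Staphylococcus,(Castanea,Cedrus)),(Sorghum,Ursus))),(Salmo,((Pongo,Enhydra,Microtus),(Triturus,(Lutra,Avena,Oryza),Rana)))).
From Salmo up to that node: 2 branches. From Castanea up to the same node: 5 branches. Total: 2 + 5 = 7.

7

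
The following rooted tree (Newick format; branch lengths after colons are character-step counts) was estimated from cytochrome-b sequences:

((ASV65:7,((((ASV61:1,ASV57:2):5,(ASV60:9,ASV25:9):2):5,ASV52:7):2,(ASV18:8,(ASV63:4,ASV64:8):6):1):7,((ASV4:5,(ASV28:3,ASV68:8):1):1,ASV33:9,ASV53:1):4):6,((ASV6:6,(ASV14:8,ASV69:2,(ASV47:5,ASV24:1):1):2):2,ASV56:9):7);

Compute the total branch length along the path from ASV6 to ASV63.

39

The path runs ASV6 → … → MRCA → … → ASV63; the MRCA is the root of the tree.
Branch lengths along that path: 6 + 2 + 7 + 6 + 7 + 1 + 6 + 4 = 39.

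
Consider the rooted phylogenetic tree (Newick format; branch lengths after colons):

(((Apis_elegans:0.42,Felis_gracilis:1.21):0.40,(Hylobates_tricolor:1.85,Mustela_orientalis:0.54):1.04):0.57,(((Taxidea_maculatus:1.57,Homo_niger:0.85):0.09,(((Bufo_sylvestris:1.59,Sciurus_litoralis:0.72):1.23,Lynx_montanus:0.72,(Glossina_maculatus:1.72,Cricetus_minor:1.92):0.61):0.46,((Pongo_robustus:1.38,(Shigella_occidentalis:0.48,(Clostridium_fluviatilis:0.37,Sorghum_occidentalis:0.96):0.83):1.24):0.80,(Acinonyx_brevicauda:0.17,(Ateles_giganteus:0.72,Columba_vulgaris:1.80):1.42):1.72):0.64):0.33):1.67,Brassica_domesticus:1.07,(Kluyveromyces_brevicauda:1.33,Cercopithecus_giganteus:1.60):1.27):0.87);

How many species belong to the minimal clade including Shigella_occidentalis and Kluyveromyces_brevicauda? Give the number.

17

The MRCA of Shigella_occidentalis and Kluyveromyces_brevicauda is the node subtending (((Taxidea_maculatus,Homo_niger),(((Bufo_sylvestris,Sciurus_litoralis),Lynx_montanus,(Glossina_maculatus,Cricetus_minor)),((Pongo_robustus,(Shigella_occidentalis,(Clostridium_fluviatilis,Sorghum_occidentalis))),(Acinonyx_brevicauda,(Ateles_giganteus,Columba_vulgaris))))),Brassica_domesticus,(Kluyveromyces_brevicauda,Cercopithecus_giganteus)).
That clade contains 17 terminal taxa: Acinonyx_brevicauda, Ateles_giganteus, Brassica_domesticus, Bufo_sylvestris, Cercopithecus_giganteus, Clostridium_fluviatilis, Columba_vulgaris, Cricetus_minor, Glossina_maculatus, Homo_niger, Kluyveromyces_brevicauda, Lynx_montanus, Pongo_robustus, Sciurus_litoralis, Shigella_occidentalis, Sorghum_occidentalis, Taxidea_maculatus.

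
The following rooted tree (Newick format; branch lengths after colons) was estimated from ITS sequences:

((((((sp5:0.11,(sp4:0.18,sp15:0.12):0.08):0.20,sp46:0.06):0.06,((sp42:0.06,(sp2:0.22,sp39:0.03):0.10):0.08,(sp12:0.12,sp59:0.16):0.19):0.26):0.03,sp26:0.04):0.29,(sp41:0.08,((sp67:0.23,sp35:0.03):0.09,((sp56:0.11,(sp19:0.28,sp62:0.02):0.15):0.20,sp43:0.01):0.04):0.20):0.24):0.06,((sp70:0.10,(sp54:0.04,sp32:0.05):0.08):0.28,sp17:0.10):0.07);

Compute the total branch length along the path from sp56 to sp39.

1.58

The path runs sp56 → … → MRCA → … → sp39; the MRCA is the node subtending (((((sp5,(sp4,sp15)),sp46),((sp42,(sp2,sp39)),(sp12,sp59))),sp26),(sp41,((sp67,sp35),((sp56,(sp19,sp62)),sp43)))).
Branch lengths along that path: 0.11 + 0.20 + 0.04 + 0.20 + 0.24 + 0.29 + 0.03 + 0.26 + 0.08 + 0.10 + 0.03 = 1.58.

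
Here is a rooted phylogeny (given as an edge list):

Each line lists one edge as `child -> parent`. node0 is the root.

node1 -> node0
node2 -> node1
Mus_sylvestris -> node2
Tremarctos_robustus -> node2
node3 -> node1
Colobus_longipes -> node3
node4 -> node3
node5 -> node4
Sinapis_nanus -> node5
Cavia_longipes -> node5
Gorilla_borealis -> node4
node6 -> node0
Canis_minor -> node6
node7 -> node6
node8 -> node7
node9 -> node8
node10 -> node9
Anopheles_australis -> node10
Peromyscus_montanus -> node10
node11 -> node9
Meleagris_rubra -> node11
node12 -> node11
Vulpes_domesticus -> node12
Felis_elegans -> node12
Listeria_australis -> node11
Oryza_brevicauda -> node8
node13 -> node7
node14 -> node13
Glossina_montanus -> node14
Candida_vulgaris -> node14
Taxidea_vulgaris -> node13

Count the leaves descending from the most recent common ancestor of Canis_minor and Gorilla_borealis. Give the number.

The MRCA of Canis_minor and Gorilla_borealis is the root, so the clade is the entire tree.
That clade contains 17 terminal taxa: Anopheles_australis, Candida_vulgaris, Canis_minor, Cavia_longipes, Colobus_longipes, Felis_elegans, Glossina_montanus, Gorilla_borealis, Listeria_australis, Meleagris_rubra, Mus_sylvestris, Oryza_brevicauda, Peromyscus_montanus, Sinapis_nanus, Taxidea_vulgaris, Tremarctos_robustus, Vulpes_domesticus.

17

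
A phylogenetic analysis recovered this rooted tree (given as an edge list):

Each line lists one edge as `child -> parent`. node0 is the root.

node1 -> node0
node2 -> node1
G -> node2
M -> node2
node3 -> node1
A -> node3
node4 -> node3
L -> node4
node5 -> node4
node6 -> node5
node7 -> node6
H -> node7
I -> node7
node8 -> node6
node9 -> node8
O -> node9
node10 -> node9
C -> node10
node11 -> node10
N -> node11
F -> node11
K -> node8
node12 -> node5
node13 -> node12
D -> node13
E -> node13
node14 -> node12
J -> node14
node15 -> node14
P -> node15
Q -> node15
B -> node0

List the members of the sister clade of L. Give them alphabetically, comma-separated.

L attaches to the tree at the node subtending (L,(((H,I),((O,(C,(N,F))),K)),((D,E),(J,(P,Q))))).
The other lineage descending from that same node — the sister group — is (((H,I),((O,(C,(N,F))),K)),((D,E),(J,(P,Q)))); its 12 tips in alphabetical order are the answer.

C, D, E, F, H, I, J, K, N, O, P, Q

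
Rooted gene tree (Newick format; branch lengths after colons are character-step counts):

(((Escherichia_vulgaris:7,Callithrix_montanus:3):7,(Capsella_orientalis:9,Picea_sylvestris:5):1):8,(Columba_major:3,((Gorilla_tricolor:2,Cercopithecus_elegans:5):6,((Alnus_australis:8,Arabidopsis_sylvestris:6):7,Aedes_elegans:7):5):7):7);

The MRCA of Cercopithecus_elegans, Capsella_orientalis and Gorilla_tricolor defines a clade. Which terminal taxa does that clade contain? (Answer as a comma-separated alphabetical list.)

Tracing Cercopithecus_elegans: it sits inside (Gorilla_tricolor,Cercopithecus_elegans).
Tracing Capsella_orientalis: it sits inside (Capsella_orientalis,Picea_sylvestris).
Tracing Gorilla_tricolor: it sits inside (Gorilla_tricolor,Cercopithecus_elegans).
The smallest clade enclosing all 3 is the whole tree (their MRCA is the root), so the answer is all 10 tips in alphabetical order.

Aedes_elegans, Alnus_australis, Arabidopsis_sylvestris, Callithrix_montanus, Capsella_orientalis, Cercopithecus_elegans, Columba_major, Escherichia_vulgaris, Gorilla_tricolor, Picea_sylvestris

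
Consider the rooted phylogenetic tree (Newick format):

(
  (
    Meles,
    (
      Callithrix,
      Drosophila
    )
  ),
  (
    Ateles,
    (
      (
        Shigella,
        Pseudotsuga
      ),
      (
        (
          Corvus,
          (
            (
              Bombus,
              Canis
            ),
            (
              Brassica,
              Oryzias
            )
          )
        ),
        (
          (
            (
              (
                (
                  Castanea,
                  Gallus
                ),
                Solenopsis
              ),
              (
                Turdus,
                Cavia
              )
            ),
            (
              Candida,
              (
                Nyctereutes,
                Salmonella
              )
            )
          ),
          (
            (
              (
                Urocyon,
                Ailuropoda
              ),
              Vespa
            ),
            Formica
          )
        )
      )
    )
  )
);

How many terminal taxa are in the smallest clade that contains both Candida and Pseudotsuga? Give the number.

19

The MRCA of Candida and Pseudotsuga is the node subtending ((Shigella,Pseudotsuga),((Corvus,((Bombus,Canis),(Brassica,Oryzias))),(((((Castanea,Gallus),Solenopsis),(Turdus,Cavia)),(Candida,(Nyctereutes,Salmonella))),(((Urocyon,Ailuropoda),Vespa),Formica)))).
That clade contains 19 terminal taxa: Ailuropoda, Bombus, Brassica, Candida, Canis, Castanea, Cavia, Corvus, Formica, Gallus, Nyctereutes, Oryzias, Pseudotsuga, Salmonella, Shigella, Solenopsis, Turdus, Urocyon, Vespa.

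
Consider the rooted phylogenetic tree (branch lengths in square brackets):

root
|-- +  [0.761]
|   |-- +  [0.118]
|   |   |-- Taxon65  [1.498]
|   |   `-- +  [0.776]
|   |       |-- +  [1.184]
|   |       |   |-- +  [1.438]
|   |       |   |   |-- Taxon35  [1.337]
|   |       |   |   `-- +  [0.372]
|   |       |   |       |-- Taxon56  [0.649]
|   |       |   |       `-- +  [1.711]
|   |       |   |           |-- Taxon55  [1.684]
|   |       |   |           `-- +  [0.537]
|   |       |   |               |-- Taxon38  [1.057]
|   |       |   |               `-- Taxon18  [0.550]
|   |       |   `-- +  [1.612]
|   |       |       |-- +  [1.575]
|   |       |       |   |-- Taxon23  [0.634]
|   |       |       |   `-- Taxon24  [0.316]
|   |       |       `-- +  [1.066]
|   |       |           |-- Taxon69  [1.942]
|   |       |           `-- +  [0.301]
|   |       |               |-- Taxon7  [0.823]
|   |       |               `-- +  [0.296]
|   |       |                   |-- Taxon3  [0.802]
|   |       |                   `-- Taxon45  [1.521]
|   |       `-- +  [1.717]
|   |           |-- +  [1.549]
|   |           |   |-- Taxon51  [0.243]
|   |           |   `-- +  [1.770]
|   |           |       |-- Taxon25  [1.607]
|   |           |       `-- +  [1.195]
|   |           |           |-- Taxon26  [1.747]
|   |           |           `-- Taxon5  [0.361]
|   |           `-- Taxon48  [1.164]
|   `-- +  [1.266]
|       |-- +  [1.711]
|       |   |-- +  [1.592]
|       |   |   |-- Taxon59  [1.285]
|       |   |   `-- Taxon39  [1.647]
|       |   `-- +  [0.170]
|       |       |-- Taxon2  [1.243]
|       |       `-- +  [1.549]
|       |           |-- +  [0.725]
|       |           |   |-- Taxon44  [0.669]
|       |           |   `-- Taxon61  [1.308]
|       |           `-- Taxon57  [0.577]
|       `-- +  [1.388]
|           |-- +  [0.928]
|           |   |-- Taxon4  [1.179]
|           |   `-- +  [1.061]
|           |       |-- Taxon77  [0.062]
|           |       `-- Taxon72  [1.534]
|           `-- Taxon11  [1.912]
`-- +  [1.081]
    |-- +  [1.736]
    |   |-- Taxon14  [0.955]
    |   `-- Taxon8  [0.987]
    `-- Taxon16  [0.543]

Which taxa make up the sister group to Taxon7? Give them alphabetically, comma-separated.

Taxon7 attaches to the tree at the node subtending (Taxon7,(Taxon3,Taxon45)).
The other lineage descending from that same node — the sister group — is (Taxon3,Taxon45); its 2 tips in alphabetical order are the answer.

Taxon3, Taxon45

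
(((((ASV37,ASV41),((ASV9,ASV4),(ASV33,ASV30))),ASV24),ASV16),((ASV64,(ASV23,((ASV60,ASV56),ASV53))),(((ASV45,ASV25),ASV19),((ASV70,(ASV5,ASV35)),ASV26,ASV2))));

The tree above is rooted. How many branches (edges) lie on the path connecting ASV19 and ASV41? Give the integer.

9

The MRCA of ASV19 and ASV41 is the root of the tree.
From ASV19 up to that node: 4 branches. From ASV41 up to the same node: 5 branches. Total: 4 + 5 = 9.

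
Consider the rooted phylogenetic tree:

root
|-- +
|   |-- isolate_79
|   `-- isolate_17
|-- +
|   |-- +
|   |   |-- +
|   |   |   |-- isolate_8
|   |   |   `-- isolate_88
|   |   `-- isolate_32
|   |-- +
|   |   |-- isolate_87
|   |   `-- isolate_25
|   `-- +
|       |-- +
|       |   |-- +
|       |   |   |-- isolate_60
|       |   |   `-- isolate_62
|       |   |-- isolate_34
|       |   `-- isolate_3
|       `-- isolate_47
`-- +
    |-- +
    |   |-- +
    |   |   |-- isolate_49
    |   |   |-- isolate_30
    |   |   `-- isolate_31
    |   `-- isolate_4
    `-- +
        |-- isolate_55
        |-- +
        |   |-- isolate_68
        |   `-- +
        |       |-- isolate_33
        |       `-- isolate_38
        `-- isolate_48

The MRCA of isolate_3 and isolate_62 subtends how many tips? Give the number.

The MRCA of isolate_3 and isolate_62 is the node subtending ((isolate_60,isolate_62),isolate_34,isolate_3).
That clade contains 4 terminal taxa: isolate_3, isolate_34, isolate_60, isolate_62.

4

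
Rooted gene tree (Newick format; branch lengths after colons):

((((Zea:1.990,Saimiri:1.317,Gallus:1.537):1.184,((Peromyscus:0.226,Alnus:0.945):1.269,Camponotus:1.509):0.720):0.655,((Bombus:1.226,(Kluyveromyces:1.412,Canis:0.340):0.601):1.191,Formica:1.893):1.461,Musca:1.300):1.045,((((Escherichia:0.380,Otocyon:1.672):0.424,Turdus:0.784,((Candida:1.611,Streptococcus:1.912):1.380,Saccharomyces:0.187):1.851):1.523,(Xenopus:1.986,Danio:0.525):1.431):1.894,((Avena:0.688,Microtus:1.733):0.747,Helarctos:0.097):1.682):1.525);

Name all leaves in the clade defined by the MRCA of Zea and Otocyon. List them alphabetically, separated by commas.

Alnus, Avena, Bombus, Camponotus, Candida, Canis, Danio, Escherichia, Formica, Gallus, Helarctos, Kluyveromyces, Microtus, Musca, Otocyon, Peromyscus, Saccharomyces, Saimiri, Streptococcus, Turdus, Xenopus, Zea

Tracing Zea: it sits inside (Zea,Saimiri,Gallus).
Tracing Otocyon: it sits inside (Escherichia,Otocyon).
The smallest clade enclosing both is the whole tree (their MRCA is the root), so the answer is all 22 tips in alphabetical order.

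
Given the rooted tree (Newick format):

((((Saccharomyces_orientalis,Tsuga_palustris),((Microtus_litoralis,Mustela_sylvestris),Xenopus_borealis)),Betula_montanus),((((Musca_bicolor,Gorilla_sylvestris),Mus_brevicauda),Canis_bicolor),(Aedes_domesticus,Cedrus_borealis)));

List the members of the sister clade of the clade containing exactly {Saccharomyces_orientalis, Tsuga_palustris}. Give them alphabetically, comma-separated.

Microtus_litoralis, Mustela_sylvestris, Xenopus_borealis

The clade containing exactly {Saccharomyces_orientalis, Tsuga_palustris} attaches to the tree at the node subtending ((Saccharomyces_orientalis,Tsuga_palustris),((Microtus_litoralis,Mustela_sylvestris),Xenopus_borealis)).
The other lineage descending from that same node — the sister group — is ((Microtus_litoralis,Mustela_sylvestris),Xenopus_borealis); its 3 tips in alphabetical order are the answer.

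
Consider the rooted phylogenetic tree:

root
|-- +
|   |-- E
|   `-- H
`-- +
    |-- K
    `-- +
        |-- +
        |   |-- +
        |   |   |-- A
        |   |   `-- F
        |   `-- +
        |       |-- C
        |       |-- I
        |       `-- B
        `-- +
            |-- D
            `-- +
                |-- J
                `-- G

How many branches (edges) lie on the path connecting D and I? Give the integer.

The MRCA of D and I is the node subtending (((A,F),(C,I,B)),(D,(J,G))).
From D up to that node: 2 branches. From I up to the same node: 3 branches. Total: 2 + 3 = 5.

5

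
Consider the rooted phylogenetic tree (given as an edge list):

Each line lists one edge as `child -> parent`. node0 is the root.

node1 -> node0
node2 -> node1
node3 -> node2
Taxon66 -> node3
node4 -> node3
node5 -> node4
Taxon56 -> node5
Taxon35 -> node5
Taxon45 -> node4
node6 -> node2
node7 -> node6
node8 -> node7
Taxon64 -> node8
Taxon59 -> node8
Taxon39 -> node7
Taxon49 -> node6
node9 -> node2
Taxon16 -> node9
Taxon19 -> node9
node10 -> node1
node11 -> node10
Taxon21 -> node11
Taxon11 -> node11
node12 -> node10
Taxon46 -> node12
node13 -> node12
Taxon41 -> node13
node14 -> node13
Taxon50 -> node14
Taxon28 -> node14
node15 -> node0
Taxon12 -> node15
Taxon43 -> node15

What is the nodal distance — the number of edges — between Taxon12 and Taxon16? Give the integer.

The MRCA of Taxon12 and Taxon16 is the root of the tree.
From Taxon12 up to that node: 2 branches. From Taxon16 up to the same node: 4 branches. Total: 2 + 4 = 6.

6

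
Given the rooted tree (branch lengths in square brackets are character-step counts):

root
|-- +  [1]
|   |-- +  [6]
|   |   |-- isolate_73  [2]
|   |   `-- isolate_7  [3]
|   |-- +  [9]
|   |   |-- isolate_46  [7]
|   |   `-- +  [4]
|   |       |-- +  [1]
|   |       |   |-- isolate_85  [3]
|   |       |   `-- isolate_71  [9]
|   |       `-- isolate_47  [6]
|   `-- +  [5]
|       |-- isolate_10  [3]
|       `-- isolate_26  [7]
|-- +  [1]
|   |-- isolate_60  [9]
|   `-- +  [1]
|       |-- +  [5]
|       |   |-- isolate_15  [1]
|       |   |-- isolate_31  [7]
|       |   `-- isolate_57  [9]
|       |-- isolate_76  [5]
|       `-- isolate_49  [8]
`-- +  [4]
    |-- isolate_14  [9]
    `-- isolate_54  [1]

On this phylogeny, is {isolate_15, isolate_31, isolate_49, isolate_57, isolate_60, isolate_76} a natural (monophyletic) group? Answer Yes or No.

Yes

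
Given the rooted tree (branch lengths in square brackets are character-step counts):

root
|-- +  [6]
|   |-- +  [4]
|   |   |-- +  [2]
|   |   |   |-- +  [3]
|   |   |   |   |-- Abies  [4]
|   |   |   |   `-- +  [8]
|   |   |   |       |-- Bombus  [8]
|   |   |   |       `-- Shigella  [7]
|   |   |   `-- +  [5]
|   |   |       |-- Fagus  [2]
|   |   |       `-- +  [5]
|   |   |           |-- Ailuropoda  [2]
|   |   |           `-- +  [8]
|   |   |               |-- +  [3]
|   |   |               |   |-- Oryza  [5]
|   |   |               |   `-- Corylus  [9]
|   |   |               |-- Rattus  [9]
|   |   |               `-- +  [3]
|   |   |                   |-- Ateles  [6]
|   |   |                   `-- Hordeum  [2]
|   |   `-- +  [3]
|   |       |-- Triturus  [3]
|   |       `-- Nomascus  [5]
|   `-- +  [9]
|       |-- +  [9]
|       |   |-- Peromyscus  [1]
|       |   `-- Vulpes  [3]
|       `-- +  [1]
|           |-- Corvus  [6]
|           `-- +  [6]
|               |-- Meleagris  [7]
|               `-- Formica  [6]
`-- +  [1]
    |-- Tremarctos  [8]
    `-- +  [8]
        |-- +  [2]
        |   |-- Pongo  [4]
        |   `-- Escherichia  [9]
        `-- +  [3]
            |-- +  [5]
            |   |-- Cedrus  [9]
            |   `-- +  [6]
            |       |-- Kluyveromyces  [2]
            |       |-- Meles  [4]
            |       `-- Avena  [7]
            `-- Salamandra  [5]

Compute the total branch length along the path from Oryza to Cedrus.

64

The path runs Oryza → … → MRCA → … → Cedrus; the MRCA is the root of the tree.
Branch lengths along that path: 5 + 3 + 8 + 5 + 5 + 2 + 4 + 6 + 1 + 8 + 3 + 5 + 9 = 64.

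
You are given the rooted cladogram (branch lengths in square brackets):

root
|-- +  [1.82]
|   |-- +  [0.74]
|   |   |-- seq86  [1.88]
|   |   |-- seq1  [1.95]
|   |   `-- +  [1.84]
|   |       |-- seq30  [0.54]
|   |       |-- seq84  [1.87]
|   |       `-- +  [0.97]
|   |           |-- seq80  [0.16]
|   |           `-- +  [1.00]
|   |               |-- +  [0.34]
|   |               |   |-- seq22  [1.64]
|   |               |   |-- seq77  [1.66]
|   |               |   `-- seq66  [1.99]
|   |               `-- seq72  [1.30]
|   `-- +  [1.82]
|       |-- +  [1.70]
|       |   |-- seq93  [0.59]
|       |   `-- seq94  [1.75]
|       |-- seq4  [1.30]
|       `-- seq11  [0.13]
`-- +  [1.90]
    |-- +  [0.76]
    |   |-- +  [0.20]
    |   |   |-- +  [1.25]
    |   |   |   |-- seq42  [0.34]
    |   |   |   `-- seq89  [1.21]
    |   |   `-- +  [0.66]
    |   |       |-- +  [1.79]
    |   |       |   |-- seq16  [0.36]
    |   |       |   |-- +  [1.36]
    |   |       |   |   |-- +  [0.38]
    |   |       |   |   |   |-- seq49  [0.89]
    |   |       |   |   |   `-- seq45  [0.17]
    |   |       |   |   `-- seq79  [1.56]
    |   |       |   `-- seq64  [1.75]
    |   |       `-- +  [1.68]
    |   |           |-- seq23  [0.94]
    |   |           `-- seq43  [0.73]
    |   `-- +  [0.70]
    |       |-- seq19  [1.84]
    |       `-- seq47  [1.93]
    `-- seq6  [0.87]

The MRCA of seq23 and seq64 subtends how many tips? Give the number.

7

The MRCA of seq23 and seq64 is the node subtending ((seq16,((seq49,seq45),seq79),seq64),(seq23,seq43)).
That clade contains 7 terminal taxa: seq16, seq23, seq43, seq45, seq49, seq64, seq79.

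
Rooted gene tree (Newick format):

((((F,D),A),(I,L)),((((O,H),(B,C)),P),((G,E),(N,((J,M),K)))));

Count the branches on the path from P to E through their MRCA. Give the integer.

The MRCA of P and E is the node subtending ((((O,H),(B,C)),P),((G,E),(N,((J,M),K)))).
From P up to that node: 2 branches. From E up to the same node: 3 branches. Total: 2 + 3 = 5.

5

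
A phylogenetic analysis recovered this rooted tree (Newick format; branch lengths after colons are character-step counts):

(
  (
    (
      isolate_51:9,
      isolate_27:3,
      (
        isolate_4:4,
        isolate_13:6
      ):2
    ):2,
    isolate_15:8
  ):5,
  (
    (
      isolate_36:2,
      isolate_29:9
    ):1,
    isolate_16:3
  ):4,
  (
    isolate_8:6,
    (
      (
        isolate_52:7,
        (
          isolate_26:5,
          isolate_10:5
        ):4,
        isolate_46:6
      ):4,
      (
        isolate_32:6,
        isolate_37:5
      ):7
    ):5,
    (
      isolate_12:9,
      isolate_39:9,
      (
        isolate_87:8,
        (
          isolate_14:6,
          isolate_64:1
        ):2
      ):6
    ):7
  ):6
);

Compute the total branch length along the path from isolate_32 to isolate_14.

The path runs isolate_32 → … → MRCA → … → isolate_14; the MRCA is the node subtending (isolate_8,((isolate_52,(isolate_26,isolate_10),isolate_46),(isolate_32,isolate_37)),(isolate_12,isolate_39,(isolate_87,(isolate_14,isolate_64)))).
Branch lengths along that path: 6 + 7 + 5 + 7 + 6 + 2 + 6 = 39.

39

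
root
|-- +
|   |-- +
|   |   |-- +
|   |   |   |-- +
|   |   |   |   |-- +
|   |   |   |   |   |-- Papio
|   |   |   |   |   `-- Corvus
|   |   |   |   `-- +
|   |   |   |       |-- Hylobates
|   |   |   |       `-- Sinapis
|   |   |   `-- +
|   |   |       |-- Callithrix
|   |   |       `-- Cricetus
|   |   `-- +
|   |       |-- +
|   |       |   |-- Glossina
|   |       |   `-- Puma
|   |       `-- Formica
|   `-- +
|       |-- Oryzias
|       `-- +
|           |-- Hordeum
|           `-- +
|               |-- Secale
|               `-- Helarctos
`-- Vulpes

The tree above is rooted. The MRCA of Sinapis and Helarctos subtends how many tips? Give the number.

13

The MRCA of Sinapis and Helarctos is the node subtending (((((Papio,Corvus),(Hylobates,Sinapis)),(Callithrix,Cricetus)),((Glossina,Puma),Formica)),(Oryzias,(Hordeum,(Secale,Helarctos)))).
That clade contains 13 terminal taxa: Callithrix, Corvus, Cricetus, Formica, Glossina, Helarctos, Hordeum, Hylobates, Oryzias, Papio, Puma, Secale, Sinapis.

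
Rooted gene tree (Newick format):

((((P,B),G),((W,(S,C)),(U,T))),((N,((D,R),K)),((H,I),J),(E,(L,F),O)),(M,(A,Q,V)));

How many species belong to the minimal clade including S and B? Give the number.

8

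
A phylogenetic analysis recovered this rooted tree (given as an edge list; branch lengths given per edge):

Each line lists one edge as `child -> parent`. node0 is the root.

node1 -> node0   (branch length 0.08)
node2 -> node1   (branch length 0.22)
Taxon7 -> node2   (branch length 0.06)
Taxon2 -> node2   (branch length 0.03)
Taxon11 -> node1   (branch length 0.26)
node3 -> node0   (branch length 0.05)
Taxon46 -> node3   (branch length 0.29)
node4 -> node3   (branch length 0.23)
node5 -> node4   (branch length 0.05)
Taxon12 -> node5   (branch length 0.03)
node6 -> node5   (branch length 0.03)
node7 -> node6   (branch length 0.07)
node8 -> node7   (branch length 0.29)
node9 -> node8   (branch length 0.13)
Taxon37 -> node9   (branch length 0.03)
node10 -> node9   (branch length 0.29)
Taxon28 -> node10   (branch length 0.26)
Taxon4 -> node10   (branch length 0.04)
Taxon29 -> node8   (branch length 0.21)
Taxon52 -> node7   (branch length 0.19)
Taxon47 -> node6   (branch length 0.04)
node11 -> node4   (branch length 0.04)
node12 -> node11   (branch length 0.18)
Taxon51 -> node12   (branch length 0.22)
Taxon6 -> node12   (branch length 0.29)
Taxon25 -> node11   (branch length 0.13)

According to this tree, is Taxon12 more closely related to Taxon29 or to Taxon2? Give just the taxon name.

Taxon29

The MRCA of Taxon12 and Taxon29 subtends (Taxon12,((((Taxon37,(Taxon28,Taxon4)),Taxon29),Taxon52),Taxon47)) (7 taxa).
The MRCA of Taxon12 and Taxon2 is the root, subtending the entire tree (14 taxa).
The first is nested inside the second, so Taxon12 shares a more recent common ancestor with Taxon29.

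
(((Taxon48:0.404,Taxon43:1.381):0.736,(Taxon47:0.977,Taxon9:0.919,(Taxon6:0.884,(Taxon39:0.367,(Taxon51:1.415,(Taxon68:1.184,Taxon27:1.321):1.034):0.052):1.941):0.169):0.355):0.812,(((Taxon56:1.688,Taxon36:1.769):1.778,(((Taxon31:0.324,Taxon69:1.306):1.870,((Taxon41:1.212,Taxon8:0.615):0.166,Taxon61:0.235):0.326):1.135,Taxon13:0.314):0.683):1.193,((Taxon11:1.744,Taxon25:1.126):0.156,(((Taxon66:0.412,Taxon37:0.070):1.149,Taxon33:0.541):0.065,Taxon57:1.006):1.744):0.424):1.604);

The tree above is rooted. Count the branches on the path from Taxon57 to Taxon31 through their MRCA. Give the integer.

8

The MRCA of Taxon57 and Taxon31 is the node subtending (((Taxon56,Taxon36),(((Taxon31,Taxon69),((Taxon41,Taxon8),Taxon61)),Taxon13)),((Taxon11,Taxon25),(((Taxon66,Taxon37),Taxon33),Taxon57))).
From Taxon57 up to that node: 3 branches. From Taxon31 up to the same node: 5 branches. Total: 3 + 5 = 8.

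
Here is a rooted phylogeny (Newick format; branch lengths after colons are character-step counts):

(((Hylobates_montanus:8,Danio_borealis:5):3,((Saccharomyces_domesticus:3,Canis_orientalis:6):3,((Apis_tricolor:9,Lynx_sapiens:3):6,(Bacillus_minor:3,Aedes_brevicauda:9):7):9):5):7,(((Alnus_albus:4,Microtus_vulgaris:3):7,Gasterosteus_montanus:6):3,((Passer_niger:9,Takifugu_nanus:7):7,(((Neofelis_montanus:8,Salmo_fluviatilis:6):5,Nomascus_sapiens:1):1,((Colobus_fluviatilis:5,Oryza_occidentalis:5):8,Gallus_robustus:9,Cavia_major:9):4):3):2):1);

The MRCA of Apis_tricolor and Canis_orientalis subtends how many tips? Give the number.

6

The MRCA of Apis_tricolor and Canis_orientalis is the node subtending ((Saccharomyces_domesticus,Canis_orientalis),((Apis_tricolor,Lynx_sapiens),(Bacillus_minor,Aedes_brevicauda))).
That clade contains 6 terminal taxa: Aedes_brevicauda, Apis_tricolor, Bacillus_minor, Canis_orientalis, Lynx_sapiens, Saccharomyces_domesticus.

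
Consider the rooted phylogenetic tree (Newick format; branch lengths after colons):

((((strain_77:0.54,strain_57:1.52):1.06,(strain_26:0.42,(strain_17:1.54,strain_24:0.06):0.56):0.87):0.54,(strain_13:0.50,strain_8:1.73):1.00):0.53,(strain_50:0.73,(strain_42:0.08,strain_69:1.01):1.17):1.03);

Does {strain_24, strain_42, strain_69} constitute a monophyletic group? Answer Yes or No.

No

The MRCA of the listed taxa is the root, so the smallest clade containing them is the whole tree.
That clade also contains strain_13, strain_17, strain_26, strain_50, strain_57, strain_77, strain_8, which are not in the proposed group, so the group is not monophyletic.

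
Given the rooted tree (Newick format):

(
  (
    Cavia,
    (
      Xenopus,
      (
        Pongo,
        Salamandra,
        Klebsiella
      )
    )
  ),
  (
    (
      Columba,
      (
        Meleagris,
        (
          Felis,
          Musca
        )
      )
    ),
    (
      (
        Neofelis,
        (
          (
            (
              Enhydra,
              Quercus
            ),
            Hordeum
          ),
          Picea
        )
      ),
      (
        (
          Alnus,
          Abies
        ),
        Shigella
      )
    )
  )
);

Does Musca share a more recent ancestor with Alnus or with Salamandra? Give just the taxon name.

The MRCA of Musca and Alnus subtends ((Columba,(Meleagris,(Felis,Musca))),((Neofelis,(((Enhydra,Quercus),Hordeum),Picea)),((Alnus,Abies),Shigella))) (12 taxa).
The MRCA of Musca and Salamandra is the root, subtending the entire tree (17 taxa).
The first is nested inside the second, so Musca shares a more recent common ancestor with Alnus.

Alnus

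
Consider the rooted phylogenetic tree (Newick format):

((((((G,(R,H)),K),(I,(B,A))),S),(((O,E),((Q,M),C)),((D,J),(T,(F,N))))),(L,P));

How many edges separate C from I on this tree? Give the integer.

The MRCA of C and I is the node subtending (((((G,(R,H)),K),(I,(B,A))),S),(((O,E),((Q,M),C)),((D,J),(T,(F,N))))).
From C up to that node: 4 branches. From I up to the same node: 4 branches. Total: 4 + 4 = 8.

8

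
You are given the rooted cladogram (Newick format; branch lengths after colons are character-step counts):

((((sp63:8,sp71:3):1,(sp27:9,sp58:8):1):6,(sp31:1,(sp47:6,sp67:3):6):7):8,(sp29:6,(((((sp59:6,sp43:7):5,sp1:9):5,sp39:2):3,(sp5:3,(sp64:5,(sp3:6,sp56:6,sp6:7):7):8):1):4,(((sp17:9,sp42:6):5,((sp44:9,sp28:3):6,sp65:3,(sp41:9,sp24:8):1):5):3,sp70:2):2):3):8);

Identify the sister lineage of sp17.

sp42

sp17 attaches to the tree at the node subtending (sp17,sp42).
The other lineage descending from that same node — the sister group — is the single tip sp42.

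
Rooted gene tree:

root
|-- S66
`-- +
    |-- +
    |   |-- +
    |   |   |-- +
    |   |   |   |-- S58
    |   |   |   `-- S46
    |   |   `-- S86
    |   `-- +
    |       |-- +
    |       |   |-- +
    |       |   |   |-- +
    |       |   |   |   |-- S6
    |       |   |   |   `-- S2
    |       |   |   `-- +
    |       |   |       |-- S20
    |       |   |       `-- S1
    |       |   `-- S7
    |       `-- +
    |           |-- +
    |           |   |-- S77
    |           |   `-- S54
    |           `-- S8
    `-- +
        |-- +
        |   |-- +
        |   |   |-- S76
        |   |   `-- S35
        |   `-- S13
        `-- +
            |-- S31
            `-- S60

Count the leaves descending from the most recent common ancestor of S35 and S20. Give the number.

The MRCA of S35 and S20 is the node subtending ((((S58,S46),S86),((((S6,S2),(S20,S1)),S7),((S77,S54),S8))),(((S76,S35),S13),(S31,S60))).
That clade contains 16 terminal taxa: S1, S13, S2, S20, S31, S35, S46, S54, S58, S6, S60, S7, S76, S77, S8, S86.

16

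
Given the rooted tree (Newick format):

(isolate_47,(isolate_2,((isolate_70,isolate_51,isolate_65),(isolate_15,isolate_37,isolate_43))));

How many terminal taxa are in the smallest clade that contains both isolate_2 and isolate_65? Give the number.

The MRCA of isolate_2 and isolate_65 is the node subtending (isolate_2,((isolate_70,isolate_51,isolate_65),(isolate_15,isolate_37,isolate_43))).
That clade contains 7 terminal taxa: isolate_15, isolate_2, isolate_37, isolate_43, isolate_51, isolate_65, isolate_70.

7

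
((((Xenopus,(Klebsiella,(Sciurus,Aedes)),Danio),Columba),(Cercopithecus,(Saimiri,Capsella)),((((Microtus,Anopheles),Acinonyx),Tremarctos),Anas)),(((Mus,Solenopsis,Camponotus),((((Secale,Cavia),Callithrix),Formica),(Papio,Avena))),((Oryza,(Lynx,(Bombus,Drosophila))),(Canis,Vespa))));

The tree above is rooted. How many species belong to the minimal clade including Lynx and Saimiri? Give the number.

The MRCA of Lynx and Saimiri is the root, so the clade is the entire tree.
That clade contains 29 terminal taxa: Acinonyx, Aedes, Anas, Anopheles, Avena, Bombus, Callithrix, Camponotus, Canis, Capsella, Cavia, Cercopithecus, Columba, Danio, Drosophila, Formica, Klebsiella, Lynx, Microtus, Mus, Oryza, Papio, Saimiri, Sciurus, Secale, Solenopsis, Tremarctos, Vespa, Xenopus.

29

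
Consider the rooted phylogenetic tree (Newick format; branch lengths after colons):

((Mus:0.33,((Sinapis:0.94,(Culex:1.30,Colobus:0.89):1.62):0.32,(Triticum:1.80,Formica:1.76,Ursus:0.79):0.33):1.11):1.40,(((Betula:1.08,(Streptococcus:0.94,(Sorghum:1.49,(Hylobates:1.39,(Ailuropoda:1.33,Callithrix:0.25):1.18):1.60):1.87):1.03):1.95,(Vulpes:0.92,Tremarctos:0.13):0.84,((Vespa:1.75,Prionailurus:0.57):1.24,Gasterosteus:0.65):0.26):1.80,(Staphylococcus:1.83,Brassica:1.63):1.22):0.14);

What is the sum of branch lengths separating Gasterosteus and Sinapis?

The path runs Gasterosteus → … → MRCA → … → Sinapis; the MRCA is the root of the tree.
Branch lengths along that path: 0.65 + 0.26 + 1.80 + 0.14 + 1.40 + 1.11 + 0.32 + 0.94 = 6.62.

6.62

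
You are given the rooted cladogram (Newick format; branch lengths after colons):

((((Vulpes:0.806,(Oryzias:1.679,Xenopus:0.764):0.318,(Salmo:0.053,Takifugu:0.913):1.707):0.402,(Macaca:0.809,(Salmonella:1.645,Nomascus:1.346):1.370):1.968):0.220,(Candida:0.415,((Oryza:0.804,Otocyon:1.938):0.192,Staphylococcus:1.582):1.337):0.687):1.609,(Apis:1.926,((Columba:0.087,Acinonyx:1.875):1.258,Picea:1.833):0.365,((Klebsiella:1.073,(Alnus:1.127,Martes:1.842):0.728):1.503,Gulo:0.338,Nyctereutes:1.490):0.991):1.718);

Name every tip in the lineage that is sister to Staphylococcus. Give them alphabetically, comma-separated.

Staphylococcus attaches to the tree at the node subtending ((Oryza,Otocyon),Staphylococcus).
The other lineage descending from that same node — the sister group — is (Oryza,Otocyon); its 2 tips in alphabetical order are the answer.

Oryza, Otocyon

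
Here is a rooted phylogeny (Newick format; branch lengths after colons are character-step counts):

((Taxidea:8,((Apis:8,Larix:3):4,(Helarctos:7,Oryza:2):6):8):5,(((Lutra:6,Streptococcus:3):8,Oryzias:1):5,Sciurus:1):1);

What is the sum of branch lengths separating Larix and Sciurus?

The path runs Larix → … → MRCA → … → Sciurus; the MRCA is the root of the tree.
Branch lengths along that path: 3 + 4 + 8 + 5 + 1 + 1 = 22.

22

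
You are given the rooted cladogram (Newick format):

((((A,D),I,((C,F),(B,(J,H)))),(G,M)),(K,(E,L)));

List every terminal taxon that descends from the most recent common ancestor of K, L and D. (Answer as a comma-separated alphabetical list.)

A, B, C, D, E, F, G, H, I, J, K, L, M

Tracing K: it sits inside (K,(E,L)).
Tracing L: it sits inside (E,L).
Tracing D: it sits inside (A,D).
The smallest clade enclosing all 3 is the whole tree (their MRCA is the root), so the answer is all 13 tips in alphabetical order.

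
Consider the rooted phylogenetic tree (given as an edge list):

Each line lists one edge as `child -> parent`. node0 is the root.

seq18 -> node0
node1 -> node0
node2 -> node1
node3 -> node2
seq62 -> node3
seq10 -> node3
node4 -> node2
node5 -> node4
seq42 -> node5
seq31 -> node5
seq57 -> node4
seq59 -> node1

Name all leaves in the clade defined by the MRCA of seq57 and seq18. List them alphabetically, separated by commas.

Tracing seq57: it sits inside ((seq42,seq31),seq57).
Tracing seq18: it attaches directly to the root.
The smallest clade enclosing both is the whole tree (their MRCA is the root), so the answer is all 7 tips in alphabetical order.

seq10, seq18, seq31, seq42, seq57, seq59, seq62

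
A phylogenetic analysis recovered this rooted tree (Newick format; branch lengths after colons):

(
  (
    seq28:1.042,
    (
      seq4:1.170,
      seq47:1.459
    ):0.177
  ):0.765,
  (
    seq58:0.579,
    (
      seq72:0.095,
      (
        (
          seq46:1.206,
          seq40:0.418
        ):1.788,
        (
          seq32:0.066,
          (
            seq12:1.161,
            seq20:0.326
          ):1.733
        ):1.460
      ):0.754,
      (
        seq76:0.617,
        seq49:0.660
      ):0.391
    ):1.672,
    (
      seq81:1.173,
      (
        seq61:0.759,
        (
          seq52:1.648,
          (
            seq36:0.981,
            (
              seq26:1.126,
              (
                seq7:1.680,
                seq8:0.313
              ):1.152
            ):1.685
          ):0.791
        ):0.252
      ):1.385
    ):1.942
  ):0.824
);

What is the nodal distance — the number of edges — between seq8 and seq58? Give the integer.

The MRCA of seq8 and seq58 is the node subtending (seq58,(seq72,((seq46,seq40),(seq32,(seq12,seq20))),(seq76,seq49)),(seq81,(seq61,(seq52,(seq36,(seq26,(seq7,seq8))))))).
From seq8 up to that node: 7 branches. From seq58 up to the same node: 1 branch. Total: 7 + 1 = 8.

8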